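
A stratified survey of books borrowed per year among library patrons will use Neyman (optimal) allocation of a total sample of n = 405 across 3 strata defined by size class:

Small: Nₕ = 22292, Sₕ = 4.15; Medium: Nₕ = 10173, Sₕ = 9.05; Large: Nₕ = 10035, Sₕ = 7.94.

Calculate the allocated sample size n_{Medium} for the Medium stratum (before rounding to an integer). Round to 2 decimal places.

Neyman allocation: nₕ = n·NₕSₕ / Σⱼ NⱼSⱼ.
Σ NⱼSⱼ = 22292·4.15 + 10173·9.05 + 10035·7.94 = 264255.35.
n_{Medium} = 405·10173·9.05 / 264255.35 = 141.10.

141.10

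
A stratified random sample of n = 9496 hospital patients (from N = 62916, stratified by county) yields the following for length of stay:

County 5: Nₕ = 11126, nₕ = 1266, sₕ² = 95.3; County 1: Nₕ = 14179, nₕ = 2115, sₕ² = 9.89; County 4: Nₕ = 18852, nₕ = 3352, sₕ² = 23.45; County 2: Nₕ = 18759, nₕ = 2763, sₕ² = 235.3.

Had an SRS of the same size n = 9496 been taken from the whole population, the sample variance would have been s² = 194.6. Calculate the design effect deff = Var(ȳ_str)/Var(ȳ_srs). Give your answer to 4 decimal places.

0.5322

Var(ȳ_str) = Σ Wₕ²(1−fₕ)sₕ²/nₕ with Wₕ = Nₕ/62916:
  County 5: (11126/62916)²·(1−1266/11126)·95.3/1266 = 0.0020861857
  County 1: (14179/62916)²·(1−2115/14179)·9.89/2115 = 2.0206944 × 10^-4
  County 4: (18852/62916)²·(1−3352/18852)·23.45/3352 = 5.1642322 × 10^-4
  County 2: (18759/62916)²·(1−2763/18759)·235.3/2763 = 0.0064556491
  → Var(ȳ_str) = 0.0092603275.
Var(ȳ_srs) = (1 − 9496/62916)·194.6/9496 = 0.017399826.
deff = 0.0092603275 / 0.017399826 = 0.5322.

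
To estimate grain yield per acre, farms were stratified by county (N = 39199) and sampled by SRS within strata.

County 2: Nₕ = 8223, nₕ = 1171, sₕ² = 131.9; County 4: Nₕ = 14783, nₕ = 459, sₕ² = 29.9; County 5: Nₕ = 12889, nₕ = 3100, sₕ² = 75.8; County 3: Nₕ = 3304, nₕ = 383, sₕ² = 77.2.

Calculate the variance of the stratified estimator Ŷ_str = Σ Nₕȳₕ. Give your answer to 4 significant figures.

Var(Ŷ_str) = Σₕ Nₕ²(1 − fₕ)sₕ²/nₕ.
County 2: 8223²·(1 − 1171/8223)·131.9/1171 = 6.5317641 × 10^6.
County 4: 14783²·(1 − 459/14783)·29.9/459 = 1.3793847 × 10^7.
County 5: 12889²·(1 − 3100/12889)·75.8/3100 = 3.0850703 × 10^6.
County 3: 3304²·(1 − 383/3304)·77.2/383 = 1.9453158 × 10^6.
Sum = 2.5355997 × 10^7.

2.536 × 10^7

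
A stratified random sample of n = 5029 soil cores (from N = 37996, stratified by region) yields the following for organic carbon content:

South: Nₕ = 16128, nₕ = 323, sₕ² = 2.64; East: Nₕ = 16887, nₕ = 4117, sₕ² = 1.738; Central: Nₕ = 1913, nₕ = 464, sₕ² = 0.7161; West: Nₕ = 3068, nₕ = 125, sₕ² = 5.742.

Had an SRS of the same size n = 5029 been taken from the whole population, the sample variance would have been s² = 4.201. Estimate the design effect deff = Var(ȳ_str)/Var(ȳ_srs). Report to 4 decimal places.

2.4785

Var(ȳ_str) = Σ Wₕ²(1−fₕ)sₕ²/nₕ with Wₕ = Nₕ/37996:
  South: (16128/37996)²·(1−323/16128)·2.64/323 = 0.0014431141
  East: (16887/37996)²·(1−4117/16887)·1.738/4117 = 6.3057471 × 10^-5
  Central: (1913/37996)²·(1−464/1913)·0.7161/464 = 2.9632159 × 10^-6
  West: (3068/37996)²·(1−125/3068)·5.742/125 = 2.8729167 × 10^-4
  → Var(ȳ_str) = 0.0017964265.
Var(ȳ_srs) = (1 − 5029/37996)·4.201/5029 = 7.2479067 × 10^-4.
deff = 0.0017964265 / (7.2479067 × 10^-4) = 2.4785.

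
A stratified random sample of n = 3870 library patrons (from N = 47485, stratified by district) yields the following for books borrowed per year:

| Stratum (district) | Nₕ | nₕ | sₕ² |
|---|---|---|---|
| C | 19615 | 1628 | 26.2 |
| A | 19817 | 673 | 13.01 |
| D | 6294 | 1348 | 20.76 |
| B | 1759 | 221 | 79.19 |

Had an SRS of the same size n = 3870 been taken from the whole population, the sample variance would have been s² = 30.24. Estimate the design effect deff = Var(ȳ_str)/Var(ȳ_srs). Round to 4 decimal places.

Var(ȳ_str) = Σ Wₕ²(1−fₕ)sₕ²/nₕ with Wₕ = Nₕ/47485:
  C: (19615/47485)²·(1−1628/19615)·26.2/1628 = 0.0025181469
  A: (19817/47485)²·(1−673/19817)·13.01/673 = 0.0032525198
  D: (6294/47485)²·(1−1348/6294)·20.76/1348 = 2.1262064 × 10^-4
  B: (1759/47485)²·(1−221/1759)·79.19/221 = 4.2991971 × 10^-4
  → Var(ȳ_str) = 0.0064132071.
Var(ȳ_srs) = (1 − 3870/47485)·30.24/3870 = 0.0071771208.
deff = 0.0064132071 / 0.0071771208 = 0.8936.

0.8936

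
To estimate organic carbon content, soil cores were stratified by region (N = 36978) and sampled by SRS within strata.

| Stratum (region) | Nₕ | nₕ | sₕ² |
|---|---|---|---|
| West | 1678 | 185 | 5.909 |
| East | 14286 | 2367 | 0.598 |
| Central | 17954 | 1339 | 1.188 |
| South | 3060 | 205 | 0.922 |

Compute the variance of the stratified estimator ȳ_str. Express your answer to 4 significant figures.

3.123 × 10^-4

Var(ȳ_str) = Σₕ Wₕ²(1 − fₕ)sₕ²/nₕ with Wₕ = Nₕ/N, N = 36978.
West: Wₕ = 0.04537833; term = 0.04537833²·(1 − 0.11025030)·5.909/185 = 5.8520387 × 10^-5.
East: Wₕ = 0.38633782; term = 0.38633782²·(1 − 0.16568669)·0.598/2367 = 3.1460568 × 10^-5.
Central: Wₕ = 0.48553194; term = 0.48553194²·(1 − 0.07457948)·1.188/1339 = 1.9355776 × 10^-4.
South: Wₕ = 0.08275191; term = 0.08275191²·(1 − 0.06699346)·0.922/205 = 2.8735434 × 10^-5.
Sum = 3.1227415 × 10^-4.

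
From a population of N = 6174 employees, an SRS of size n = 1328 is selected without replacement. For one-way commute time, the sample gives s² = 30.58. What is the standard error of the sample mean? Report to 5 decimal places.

0.13444

Under SRS without replacement, Var(ȳ) = (1 − f)·s²/n with f = n/N = 1328/6174 = 0.21509556.
Var(ȳ) = (1 − 0.21509556)·30.58/1328 = 0.78490444·0.023027108 = 0.01807408.
SE(ȳ) = √(0.01807408) = 0.13444.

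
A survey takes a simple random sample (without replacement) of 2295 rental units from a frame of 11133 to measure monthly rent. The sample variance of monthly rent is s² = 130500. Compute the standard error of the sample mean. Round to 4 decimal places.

6.7187

Under SRS without replacement, Var(ȳ) = (1 − f)·s²/n with f = n/N = 2295/11133 = 0.20614390.
Var(ȳ) = (1 − 0.20614390)·130500/2295 = 0.79385610·56.862745 = 45.140837.
SE(ȳ) = √(45.140837) = 6.7187.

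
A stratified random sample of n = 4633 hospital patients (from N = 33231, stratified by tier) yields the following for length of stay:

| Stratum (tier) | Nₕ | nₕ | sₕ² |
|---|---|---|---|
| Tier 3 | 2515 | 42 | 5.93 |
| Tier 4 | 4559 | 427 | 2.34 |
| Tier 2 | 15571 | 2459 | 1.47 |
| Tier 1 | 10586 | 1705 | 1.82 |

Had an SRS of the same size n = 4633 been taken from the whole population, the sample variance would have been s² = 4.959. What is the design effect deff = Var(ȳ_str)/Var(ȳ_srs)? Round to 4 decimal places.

Var(ȳ_str) = Σ Wₕ²(1−fₕ)sₕ²/nₕ with Wₕ = Nₕ/33231:
  Tier 3: (2515/33231)²·(1−42/2515)·5.93/42 = 7.952079 × 10^-4
  Tier 4: (4559/33231)²·(1−427/4559)·2.34/427 = 9.3482661 × 10^-5
  Tier 2: (15571/33231)²·(1−2459/15571)·1.47/2459 = 1.1052421 × 10^-4
  Tier 1: (10586/33231)²·(1−1705/10586)·1.82/1705 = 9.0876992 × 10^-5
  → Var(ȳ_str) = 0.0010900918.
Var(ȳ_srs) = (1 − 4633/33231)·4.959/4633 = 9.2113664 × 10^-4.
deff = 0.0010900918 / (9.2113664 × 10^-4) = 1.1834.

1.1834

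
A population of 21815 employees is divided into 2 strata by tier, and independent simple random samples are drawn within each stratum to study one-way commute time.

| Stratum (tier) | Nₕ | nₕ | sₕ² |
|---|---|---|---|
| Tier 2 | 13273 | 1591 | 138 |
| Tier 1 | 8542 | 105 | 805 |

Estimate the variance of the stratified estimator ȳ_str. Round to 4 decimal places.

1.1893

Var(ȳ_str) = Σₕ Wₕ²(1 − fₕ)sₕ²/nₕ with Wₕ = Nₕ/N, N = 21815.
Tier 2: Wₕ = 0.60843456; term = 0.60843456²·(1 − 0.11986740)·138/1591 = 0.028260821.
Tier 1: Wₕ = 0.39156544; term = 0.39156544²·(1 − 0.01229220)·805/105 = 1.1610309.
Sum = 1.1892917.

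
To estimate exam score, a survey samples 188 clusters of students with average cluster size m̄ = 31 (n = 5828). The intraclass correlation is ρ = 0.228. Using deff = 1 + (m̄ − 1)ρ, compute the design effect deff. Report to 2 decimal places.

7.84

deff = 1 + (31 − 1)·0.228 = 1 + 6.84 = 7.84.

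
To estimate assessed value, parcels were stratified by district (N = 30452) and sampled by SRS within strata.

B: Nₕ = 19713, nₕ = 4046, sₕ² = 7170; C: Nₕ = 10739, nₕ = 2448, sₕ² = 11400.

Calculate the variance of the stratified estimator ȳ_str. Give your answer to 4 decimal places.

1.0373

Var(ȳ_str) = Σₕ Wₕ²(1 − fₕ)sₕ²/nₕ with Wₕ = Nₕ/N, N = 30452.
B: Wₕ = 0.64734664; term = 0.64734664²·(1 − 0.20524527)·7170/4046 = 0.59020135.
C: Wₕ = 0.35265336; term = 0.35265336²·(1 − 0.22795419)·11400/2448 = 0.44712871.
Sum = 1.0373301.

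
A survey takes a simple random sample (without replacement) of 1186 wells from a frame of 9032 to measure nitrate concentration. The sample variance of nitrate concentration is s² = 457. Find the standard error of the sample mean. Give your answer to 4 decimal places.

0.5786

Under SRS without replacement, Var(ȳ) = (1 − f)·s²/n with f = n/N = 1186/9032 = 0.13131089.
Var(ȳ) = (1 − 0.13131089)·457/1186 = 0.86868911·0.38532884 = 0.33473096.
SE(ȳ) = √(0.33473096) = 0.5786.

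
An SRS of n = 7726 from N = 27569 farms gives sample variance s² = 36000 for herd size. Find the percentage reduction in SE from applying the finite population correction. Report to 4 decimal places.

f = n/N = 7726/27569 = 0.28024230.
SE_no-fpc = √(s²/n) = 2.1586086; SE_fpc = √((1−f)s²/n) = 1.8313319.
Ratio = √(1−f) = 0.84838535. Reduction = 100·(1 − 0.84838535) = 15.1615%.

15.1615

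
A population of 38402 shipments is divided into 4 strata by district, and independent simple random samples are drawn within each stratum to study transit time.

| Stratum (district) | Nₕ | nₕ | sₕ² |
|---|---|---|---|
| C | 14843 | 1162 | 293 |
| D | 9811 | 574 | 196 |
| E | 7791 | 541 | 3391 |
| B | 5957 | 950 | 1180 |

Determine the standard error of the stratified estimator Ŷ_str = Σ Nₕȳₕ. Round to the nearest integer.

21754

Var(Ŷ_str) = Σₕ Nₕ²(1 − fₕ)sₕ²/nₕ.
C: 14843²·(1 − 1162/14843)·293/1162 = 5.1203662 × 10^7.
D: 9811²·(1 − 574/9811)·196/574 = 3.0944851 × 10^7.
E: 7791²·(1 − 541/7791)·3391/541 = 3.5404767 × 10^8.
B: 5957²·(1 − 950/5957)·1180/950 = 3.70479 × 10^7.
Sum = 4.7324408 × 10^8.
SE = √(4.7324408 × 10^8) = 21754.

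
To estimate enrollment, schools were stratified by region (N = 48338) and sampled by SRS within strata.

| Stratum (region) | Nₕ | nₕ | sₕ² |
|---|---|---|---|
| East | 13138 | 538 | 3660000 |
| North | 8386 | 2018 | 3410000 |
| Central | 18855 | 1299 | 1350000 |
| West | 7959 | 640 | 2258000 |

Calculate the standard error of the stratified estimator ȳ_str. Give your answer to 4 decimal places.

27.4915

Var(ȳ_str) = Σₕ Wₕ²(1 − fₕ)sₕ²/nₕ with Wₕ = Nₕ/N, N = 48338.
East: Wₕ = 0.27179445; term = 0.27179445²·(1 − 0.04094992)·3660000/538 = 481.97139.
North: Wₕ = 0.17348670; term = 0.17348670²·(1 − 0.24063916)·3410000/2018 = 38.620134.
Central: Wₕ = 0.39006579; term = 0.39006579²·(1 − 0.06889419)·1350000/1299 = 147.23104.
West: Wₕ = 0.16465307; term = 0.16465307²·(1 − 0.08041211)·2258000/640 = 87.958307.
Sum = 755.78087.
SE = √(755.78087) = 27.4915.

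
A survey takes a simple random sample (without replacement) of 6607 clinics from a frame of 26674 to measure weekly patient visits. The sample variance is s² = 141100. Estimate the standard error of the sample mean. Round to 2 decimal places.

4.01

Under SRS without replacement, Var(ȳ) = (1 − f)·s²/n with f = n/N = 6607/26674 = 0.24769438.
Var(ȳ) = (1 − 0.24769438)·141100/6607 = 0.75230562·21.356137 = 16.066342.
SE(ȳ) = √(16.066342) = 4.01.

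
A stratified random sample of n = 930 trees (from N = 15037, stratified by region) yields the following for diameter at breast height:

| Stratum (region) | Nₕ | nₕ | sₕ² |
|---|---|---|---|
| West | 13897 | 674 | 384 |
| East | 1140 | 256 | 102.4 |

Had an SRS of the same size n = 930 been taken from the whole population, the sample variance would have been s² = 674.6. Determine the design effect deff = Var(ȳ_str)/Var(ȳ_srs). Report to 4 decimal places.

Var(ȳ_str) = Σ Wₕ²(1−fₕ)sₕ²/nₕ with Wₕ = Nₕ/15037:
  West: (13897/15037)²·(1−674/13897)·384/674 = 0.46302025
  East: (1140/15037)²·(1−256/1140)·102.4/256 = 0.0017827675
  → Var(ȳ_str) = 0.46480302.
Var(ȳ_srs) = (1 − 930/15037)·674.6/930 = 0.68051367.
deff = 0.46480302 / 0.68051367 = 0.6830.

0.6830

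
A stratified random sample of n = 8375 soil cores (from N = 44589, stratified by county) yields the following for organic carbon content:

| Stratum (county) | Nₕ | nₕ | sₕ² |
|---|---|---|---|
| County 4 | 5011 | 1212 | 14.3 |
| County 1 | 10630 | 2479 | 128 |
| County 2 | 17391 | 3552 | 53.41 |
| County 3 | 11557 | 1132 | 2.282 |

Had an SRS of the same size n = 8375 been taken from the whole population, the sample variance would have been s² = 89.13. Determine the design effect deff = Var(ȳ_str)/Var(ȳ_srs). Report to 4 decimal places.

0.4981

Var(ȳ_str) = Σ Wₕ²(1−fₕ)sₕ²/nₕ with Wₕ = Nₕ/44589:
  County 4: (5011/44589)²·(1−1212/5011)·14.3/1212 = 1.1297222 × 10^-4
  County 1: (10630/44589)²·(1−2479/10630)·128/2479 = 0.0022502053
  County 2: (17391/44589)²·(1−3552/17391)·53.41/3552 = 0.0018202181
  County 3: (11557/44589)²·(1−1132/11557)·2.282/1132 = 1.2216166 × 10^-4
  → Var(ȳ_str) = 0.0043055573.
Var(ȳ_srs) = (1 − 8375/44589)·89.13/8375 = 0.0086434646.
deff = 0.0043055573 / 0.0086434646 = 0.4981.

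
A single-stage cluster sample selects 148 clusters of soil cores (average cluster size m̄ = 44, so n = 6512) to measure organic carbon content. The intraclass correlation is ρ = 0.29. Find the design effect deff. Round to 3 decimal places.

deff = 1 + (44 − 1)·0.29 = 1 + 12.47 = 13.47.

13.470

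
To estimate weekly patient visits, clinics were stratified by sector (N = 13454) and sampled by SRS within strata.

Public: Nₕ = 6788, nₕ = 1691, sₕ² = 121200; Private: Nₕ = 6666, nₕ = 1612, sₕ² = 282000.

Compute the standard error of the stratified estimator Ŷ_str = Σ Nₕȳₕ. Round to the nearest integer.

91507

Var(Ŷ_str) = Σₕ Nₕ²(1 − fₕ)sₕ²/nₕ.
Public: 6788²·(1 − 1691/6788)·121200/1691 = 2.4797933 × 10^9.
Private: 6666²·(1 − 1612/6666)·282000/1612 = 5.8936538 × 10^9.
Sum = 8.3734471 × 10^9.
SE = √(8.3734471 × 10^9) = 91507.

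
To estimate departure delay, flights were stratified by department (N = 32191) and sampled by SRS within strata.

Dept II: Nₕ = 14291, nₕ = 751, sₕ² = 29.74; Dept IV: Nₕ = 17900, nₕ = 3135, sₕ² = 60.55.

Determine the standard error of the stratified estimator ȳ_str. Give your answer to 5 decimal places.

0.11100

Var(ȳ_str) = Σₕ Wₕ²(1 − fₕ)sₕ²/nₕ with Wₕ = Nₕ/N, N = 32191.
Dept II: Wₕ = 0.44394396; term = 0.44394396²·(1 − 0.05255056)·29.74/751 = 0.0073945777.
Dept IV: Wₕ = 0.55605604; term = 0.55605604²·(1 − 0.17513966)·60.55/3135 = 0.0049259971.
Sum = 0.012320575.
SE = √(0.012320575) = 0.11100.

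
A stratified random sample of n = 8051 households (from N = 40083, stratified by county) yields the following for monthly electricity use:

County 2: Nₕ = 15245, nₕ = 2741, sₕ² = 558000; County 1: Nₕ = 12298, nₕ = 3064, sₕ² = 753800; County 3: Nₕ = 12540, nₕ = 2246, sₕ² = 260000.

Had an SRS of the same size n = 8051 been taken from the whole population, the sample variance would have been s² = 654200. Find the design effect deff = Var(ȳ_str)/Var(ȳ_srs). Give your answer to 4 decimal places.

Var(ȳ_str) = Σ Wₕ²(1−fₕ)sₕ²/nₕ with Wₕ = Nₕ/40083:
  County 2: (15245/40083)²·(1−2741/15245)·558000/2741 = 24.153558
  County 1: (12298/40083)²·(1−3064/12298)·753800/3064 = 17.388867
  County 3: (12540/40083)²·(1−2246/12540)·260000/2246 = 9.3008975
  → Var(ȳ_str) = 50.843323.
Var(ȳ_srs) = (1 − 8051/40083)·654200/8051 = 64.935853.
deff = 50.843323 / 64.935853 = 0.7830.

0.7830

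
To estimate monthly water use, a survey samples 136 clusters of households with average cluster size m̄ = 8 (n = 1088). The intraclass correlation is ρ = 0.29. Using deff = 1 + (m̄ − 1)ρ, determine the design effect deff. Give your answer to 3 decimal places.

deff = 1 + (8 − 1)·0.29 = 1 + 2.03 = 3.03.

3.030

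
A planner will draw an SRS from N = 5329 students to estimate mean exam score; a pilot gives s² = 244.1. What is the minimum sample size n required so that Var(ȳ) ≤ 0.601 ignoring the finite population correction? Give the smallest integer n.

Without fpc, n₀ = s²/D = 244.1/0.601 = 406.1564.
Rounding up, n = 407.

407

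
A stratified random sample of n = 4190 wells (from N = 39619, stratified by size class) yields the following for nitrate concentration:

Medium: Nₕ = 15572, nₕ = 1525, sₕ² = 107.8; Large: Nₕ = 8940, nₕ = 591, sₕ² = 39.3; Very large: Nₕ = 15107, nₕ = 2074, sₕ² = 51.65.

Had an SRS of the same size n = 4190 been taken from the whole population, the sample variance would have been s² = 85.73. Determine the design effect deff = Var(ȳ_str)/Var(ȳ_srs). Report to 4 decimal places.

Var(ȳ_str) = Σ Wₕ²(1−fₕ)sₕ²/nₕ with Wₕ = Nₕ/39619:
  Medium: (15572/39619)²·(1−1525/15572)·107.8/1525 = 0.0098507631
  Large: (8940/39619)²·(1−591/8940)·39.3/591 = 0.0031620594
  Very large: (15107/39619)²·(1−2074/15107)·51.65/2074 = 0.0031237565
  → Var(ȳ_str) = 0.016136579.
Var(ȳ_srs) = (1 − 4190/39619)·85.73/4190 = 0.01829676.
deff = 0.016136579 / 0.01829676 = 0.8819.

0.8819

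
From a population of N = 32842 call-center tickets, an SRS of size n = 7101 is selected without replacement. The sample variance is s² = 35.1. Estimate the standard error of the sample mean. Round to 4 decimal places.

0.0622

Under SRS without replacement, Var(ȳ) = (1 − f)·s²/n with f = n/N = 7101/32842 = 0.21621704.
Var(ȳ) = (1 − 0.21621704)·35.1/7101 = 0.78378296·0.0049429658 = 0.0038742124.
SE(ȳ) = √(0.0038742124) = 0.0622.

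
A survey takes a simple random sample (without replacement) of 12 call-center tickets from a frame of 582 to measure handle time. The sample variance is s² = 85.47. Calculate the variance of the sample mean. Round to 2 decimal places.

6.98

Under SRS without replacement, Var(ȳ) = (1 − f)·s²/n with f = n/N = 12/582 = 0.02061856.
Var(ȳ) = (1 − 0.02061856)·85.47/12 = 0.97938144·7.1225 = 6.9756443.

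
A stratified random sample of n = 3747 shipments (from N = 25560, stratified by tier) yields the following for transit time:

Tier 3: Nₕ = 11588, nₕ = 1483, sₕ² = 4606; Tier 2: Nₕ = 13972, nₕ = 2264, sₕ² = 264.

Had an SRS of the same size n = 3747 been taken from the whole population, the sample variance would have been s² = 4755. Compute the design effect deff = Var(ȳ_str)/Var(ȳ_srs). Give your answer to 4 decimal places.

0.5410

Var(ȳ_str) = Σ Wₕ²(1−fₕ)sₕ²/nₕ with Wₕ = Nₕ/25560:
  Tier 3: (11588/25560)²·(1−1483/11588)·4606/1483 = 0.55668035
  Tier 2: (13972/25560)²·(1−2264/13972)·264/2264 = 0.029197596
  → Var(ȳ_str) = 0.58587795.
Var(ȳ_srs) = (1 − 3747/25560)·4755/3747 = 1.0829823.
deff = 0.58587795 / 1.0829823 = 0.5410.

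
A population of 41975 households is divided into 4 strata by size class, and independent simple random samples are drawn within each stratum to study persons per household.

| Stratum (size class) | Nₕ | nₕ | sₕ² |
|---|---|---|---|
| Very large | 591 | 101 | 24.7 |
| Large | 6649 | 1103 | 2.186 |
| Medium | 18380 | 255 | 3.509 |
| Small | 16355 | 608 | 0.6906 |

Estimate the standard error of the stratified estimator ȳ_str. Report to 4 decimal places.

Var(ȳ_str) = Σₕ Wₕ²(1 − fₕ)sₕ²/nₕ with Wₕ = Nₕ/N, N = 41975.
Very large: Wₕ = 0.01407981; term = 0.01407981²·(1 − 0.17089679)·24.7/101 = 4.0195527 × 10^-5.
Large: Wₕ = 0.15840381; term = 0.15840381²·(1 − 0.16588961)·2.186/1103 = 4.147911 × 10^-5.
Medium: Wₕ = 0.43787969; term = 0.43787969²·(1 − 0.01387378)·3.509/255 = 0.0026018682.
Small: Wₕ = 0.38963669; term = 0.38963669²·(1 − 0.03717518)·0.6906/608 = 1.660313 × 10^-4.
Sum = 0.0028495741.
SE = √(0.0028495741) = 0.0534.

0.0534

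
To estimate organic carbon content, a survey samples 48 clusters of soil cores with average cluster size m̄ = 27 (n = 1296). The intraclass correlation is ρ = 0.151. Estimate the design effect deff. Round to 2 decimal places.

deff = 1 + (27 − 1)·0.151 = 1 + 3.926 = 4.926.

4.93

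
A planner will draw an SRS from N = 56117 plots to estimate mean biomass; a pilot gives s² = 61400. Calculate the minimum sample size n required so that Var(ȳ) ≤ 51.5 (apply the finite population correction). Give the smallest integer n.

1168

Without fpc, n₀ = s²/D = 61400/51.5 = 1192.2330.
With fpc, (1 − n/N)·s²/n ≤ D requires n ≥ n₀/(1 + n₀/N) = 1192.2330/(1 + 1192.2330/56117) = 1167.4304.
Rounding up, n = 1168.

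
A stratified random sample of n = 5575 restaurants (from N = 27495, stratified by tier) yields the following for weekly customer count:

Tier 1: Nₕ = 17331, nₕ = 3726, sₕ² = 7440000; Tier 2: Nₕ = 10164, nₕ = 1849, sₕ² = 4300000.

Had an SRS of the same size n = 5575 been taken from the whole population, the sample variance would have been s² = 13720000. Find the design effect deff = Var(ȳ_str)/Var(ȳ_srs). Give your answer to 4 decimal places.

0.4499

Var(ȳ_str) = Σ Wₕ²(1−fₕ)sₕ²/nₕ with Wₕ = Nₕ/27495:
  Tier 1: (17331/27495)²·(1−3726/17331)·7440000/3726 = 622.79455
  Tier 2: (10164/27495)²·(1−1849/10164)·4300000/1849 = 259.98663
  → Var(ȳ_str) = 882.78118.
Var(ȳ_srs) = (1 − 5575/27495)·13720000/5575 = 1961.9867.
deff = 882.78118 / 1961.9867 = 0.4499.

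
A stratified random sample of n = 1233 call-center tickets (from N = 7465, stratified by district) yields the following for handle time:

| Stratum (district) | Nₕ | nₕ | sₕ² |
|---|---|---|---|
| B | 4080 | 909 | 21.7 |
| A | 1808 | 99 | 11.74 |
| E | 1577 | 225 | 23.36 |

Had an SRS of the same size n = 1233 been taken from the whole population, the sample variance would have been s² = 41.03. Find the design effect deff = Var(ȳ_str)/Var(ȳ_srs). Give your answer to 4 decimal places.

0.5792

Var(ȳ_str) = Σ Wₕ²(1−fₕ)sₕ²/nₕ with Wₕ = Nₕ/7465:
  B: (4080/7465)²·(1−909/4080)·21.7/909 = 0.0055423332
  A: (1808/7465)²·(1−99/1808)·11.74/99 = 0.0065752727
  E: (1577/7465)²·(1−225/1577)·23.36/225 = 0.0039722729
  → Var(ȳ_str) = 0.016089879.
Var(ȳ_srs) = (1 − 1233/7465)·41.03/1233 = 0.027780245.
deff = 0.016089879 / 0.027780245 = 0.5792.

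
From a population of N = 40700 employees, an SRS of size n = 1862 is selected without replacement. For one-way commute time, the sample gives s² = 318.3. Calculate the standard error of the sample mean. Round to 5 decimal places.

0.40389

Under SRS without replacement, Var(ȳ) = (1 − f)·s²/n with f = n/N = 1862/40700 = 0.04574939.
Var(ȳ) = (1 − 0.04574939)·318.3/1862 = 0.95425061·0.17094522 = 0.16312458.
SE(ȳ) = √(0.16312458) = 0.40389.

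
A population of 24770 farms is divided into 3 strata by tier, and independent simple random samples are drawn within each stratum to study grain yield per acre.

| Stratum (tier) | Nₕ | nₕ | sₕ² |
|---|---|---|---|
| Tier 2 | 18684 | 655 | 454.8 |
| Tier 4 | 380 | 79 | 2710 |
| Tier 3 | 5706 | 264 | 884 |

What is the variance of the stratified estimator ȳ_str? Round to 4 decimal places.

Var(ȳ_str) = Σₕ Wₕ²(1 − fₕ)sₕ²/nₕ with Wₕ = Nₕ/N, N = 24770.
Tier 2: Wₕ = 0.75429956; term = 0.75429956²·(1 − 0.03505673)·454.8/655 = 0.38121382.
Tier 4: Wₕ = 0.01534114; term = 0.01534114²·(1 − 0.20789474)·2710/79 = 0.006394996.
Tier 3: Wₕ = 0.23035931; term = 0.23035931²·(1 − 0.04626709)·884/264 = 0.16946758.
Sum = 0.5570764.

0.5571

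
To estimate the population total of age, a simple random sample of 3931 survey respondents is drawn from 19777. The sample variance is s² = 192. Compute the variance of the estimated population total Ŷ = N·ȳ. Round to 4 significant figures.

1.531 × 10^7

Var(Ŷ) = N²·Var(ȳ) = N²·(1 − n/N)·s²/n.
f = 3931/19777 = 0.19876624; Var(ȳ) = 0.80123376·192/3931 = 0.039134287.
Var(Ŷ) = 19777² · 0.039134287 = 1.5306583 × 10^7.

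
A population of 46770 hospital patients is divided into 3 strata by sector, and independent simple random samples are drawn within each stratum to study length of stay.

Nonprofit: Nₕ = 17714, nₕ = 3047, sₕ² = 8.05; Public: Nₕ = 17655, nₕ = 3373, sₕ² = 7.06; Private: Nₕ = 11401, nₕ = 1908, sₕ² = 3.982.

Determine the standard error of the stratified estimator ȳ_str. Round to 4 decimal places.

0.0257

Var(ȳ_str) = Σₕ Wₕ²(1 − fₕ)sₕ²/nₕ with Wₕ = Nₕ/N, N = 46770.
Nonprofit: Wₕ = 0.37874706; term = 0.37874706²·(1 − 0.17201084)·8.05/3047 = 3.1379543 × 10^-4.
Public: Wₕ = 0.37748557; term = 0.37748557²·(1 − 0.19105069)·7.06/3373 = 2.4127391 × 10^-4.
Private: Wₕ = 0.24376737; term = 0.24376737²·(1 − 0.16735374)·3.982/1908 = 1.0326058 × 10^-4.
Sum = 6.5832992 × 10^-4.
SE = √(6.5832992 × 10^-4) = 0.0257.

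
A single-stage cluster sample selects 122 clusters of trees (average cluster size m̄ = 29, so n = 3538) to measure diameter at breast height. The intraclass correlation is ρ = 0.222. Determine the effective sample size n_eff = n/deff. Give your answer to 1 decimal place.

deff = 1 + (29 − 1)·0.222 = 1 + 6.216 = 7.216.
n_eff = 3538 / 7.216 = 490.3.

490.3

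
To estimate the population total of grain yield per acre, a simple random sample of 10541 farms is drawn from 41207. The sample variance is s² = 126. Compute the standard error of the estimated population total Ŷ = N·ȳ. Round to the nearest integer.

3886

Var(Ŷ) = N²·Var(ȳ) = N²·(1 − n/N)·s²/n.
f = 10541/41207 = 0.25580605; Var(ȳ) = 0.74419395·126/10541 = 0.0088955922.
Var(Ŷ) = 41207² · 0.0088955922 = 1.5104865 × 10^7.
SE(Ŷ) = √(1.5104865 × 10^7) = 3886.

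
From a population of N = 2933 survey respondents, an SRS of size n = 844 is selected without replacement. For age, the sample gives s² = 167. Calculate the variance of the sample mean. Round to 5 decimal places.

Under SRS without replacement, Var(ȳ) = (1 − f)·s²/n with f = n/N = 844/2933 = 0.28775997.
Var(ȳ) = (1 − 0.28775997)·167/844 = 0.71224003·0.1978673 = 0.14092901.

0.14093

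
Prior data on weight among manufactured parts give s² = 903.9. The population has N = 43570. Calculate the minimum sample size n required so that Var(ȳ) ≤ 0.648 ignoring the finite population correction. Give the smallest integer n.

1395

Without fpc, n₀ = s²/D = 903.9/0.648 = 1394.9074.
Rounding up, n = 1395.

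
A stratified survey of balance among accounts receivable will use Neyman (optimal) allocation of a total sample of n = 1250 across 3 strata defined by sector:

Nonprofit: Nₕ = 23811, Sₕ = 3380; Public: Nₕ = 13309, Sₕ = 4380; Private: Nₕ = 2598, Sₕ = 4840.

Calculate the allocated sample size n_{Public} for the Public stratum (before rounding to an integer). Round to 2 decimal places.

481.45

Neyman allocation: nₕ = n·NₕSₕ / Σⱼ NⱼSⱼ.
Σ NⱼSⱼ = 23811·3380 + 13309·4380 + 2598·4840 = 1.5134892 × 10^8.
n_{Public} = 1250·13309·4380 / (1.5134892 × 10^8) = 481.45.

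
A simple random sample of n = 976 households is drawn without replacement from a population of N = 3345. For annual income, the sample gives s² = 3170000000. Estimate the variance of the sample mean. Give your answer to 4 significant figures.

2.300 × 10^6

Under SRS without replacement, Var(ȳ) = (1 − f)·s²/n with f = n/N = 976/3345 = 0.29177877.
Var(ȳ) = (1 − 0.29177877)·3170000000/976 = 0.70822123·3.2479508 × 10^6 = 2.3002677 × 10^6.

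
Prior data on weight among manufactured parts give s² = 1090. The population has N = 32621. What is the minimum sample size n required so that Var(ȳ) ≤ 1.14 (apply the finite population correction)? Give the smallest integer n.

929

Without fpc, n₀ = s²/D = 1090/1.14 = 956.1404.
With fpc, (1 − n/N)·s²/n ≤ D requires n ≥ n₀/(1 + n₀/N) = 956.1404/(1 + 956.1404/32621) = 928.9134.
Rounding up, n = 929.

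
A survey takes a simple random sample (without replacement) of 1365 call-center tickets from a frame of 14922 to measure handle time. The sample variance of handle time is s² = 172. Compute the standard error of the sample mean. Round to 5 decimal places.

Under SRS without replacement, Var(ȳ) = (1 − f)·s²/n with f = n/N = 1365/14922 = 0.09147567.
Var(ȳ) = (1 − 0.09147567)·172/1365 = 0.90852433·0.12600733 = 0.11448072.
SE(ȳ) = √(0.11448072) = 0.33835.

0.33835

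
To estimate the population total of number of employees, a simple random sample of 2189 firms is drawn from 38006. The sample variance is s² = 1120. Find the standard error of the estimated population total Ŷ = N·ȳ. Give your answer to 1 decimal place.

Var(Ŷ) = N²·Var(ȳ) = N²·(1 − n/N)·s²/n.
f = 2189/38006 = 0.05759617; Var(ȳ) = 0.94240383·1120/2189 = 0.48218012.
Var(Ŷ) = 38006² · 0.48218012 = 6.9648798 × 10^8.
SE(Ŷ) = √(6.9648798 × 10^8) = 26391.1.

26391.1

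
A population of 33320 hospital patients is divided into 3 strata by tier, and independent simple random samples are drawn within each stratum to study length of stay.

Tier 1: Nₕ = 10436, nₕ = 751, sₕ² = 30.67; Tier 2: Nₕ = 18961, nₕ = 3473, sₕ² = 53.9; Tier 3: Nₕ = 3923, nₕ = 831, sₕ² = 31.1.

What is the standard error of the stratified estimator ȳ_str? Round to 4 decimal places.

Var(ȳ_str) = Σₕ Wₕ²(1 − fₕ)sₕ²/nₕ with Wₕ = Nₕ/N, N = 33320.
Tier 1: Wₕ = 0.31320528; term = 0.31320528²·(1 − 0.07196244)·30.67/751 = 0.0037178987.
Tier 2: Wₕ = 0.56905762; term = 0.56905762²·(1 − 0.18316544)·53.9/3473 = 0.0041051646.
Tier 3: Wₕ = 0.11773709; term = 0.11773709²·(1 − 0.21182768)·31.1/831 = 4.0889064 × 10^-4.
Sum = 0.0082319539.
SE = √(0.0082319539) = 0.0907.

0.0907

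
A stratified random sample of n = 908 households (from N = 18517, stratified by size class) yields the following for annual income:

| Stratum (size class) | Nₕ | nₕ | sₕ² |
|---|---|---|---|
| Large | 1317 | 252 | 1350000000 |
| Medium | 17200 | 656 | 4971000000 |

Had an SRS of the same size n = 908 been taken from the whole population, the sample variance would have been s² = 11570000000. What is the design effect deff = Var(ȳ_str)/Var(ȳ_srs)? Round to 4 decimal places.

0.5208

Var(ȳ_str) = Σ Wₕ²(1−fₕ)sₕ²/nₕ with Wₕ = Nₕ/18517:
  Large: (1317/18517)²·(1−252/1317)·1350000000/252 = 21914.288
  Medium: (17200/18517)²·(1−656/17200)·4971000000/656 = 6.2887979 × 10^6
  → Var(ȳ_str) = 6.3107122 × 10^6.
Var(ȳ_srs) = (1 − 908/18517)·11570000000/908 = 1.211746 × 10^7.
deff = (6.3107122 × 10^6) / (1.211746 × 10^7) = 0.5208.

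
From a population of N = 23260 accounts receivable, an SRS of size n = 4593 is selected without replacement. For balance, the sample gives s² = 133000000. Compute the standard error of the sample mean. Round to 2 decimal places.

Under SRS without replacement, Var(ȳ) = (1 − f)·s²/n with f = n/N = 4593/23260 = 0.19746346.
Var(ȳ) = (1 − 0.19746346)·133000000/4593 = 0.80253654·28957.109 = 23239.138.
SE(ȳ) = √(23239.138) = 152.44.

152.44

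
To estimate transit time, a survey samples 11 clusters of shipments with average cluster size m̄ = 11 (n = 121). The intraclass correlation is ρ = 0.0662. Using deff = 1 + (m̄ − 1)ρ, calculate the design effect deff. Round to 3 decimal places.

deff = 1 + (11 − 1)·0.0662 = 1 + 0.662 = 1.662.

1.662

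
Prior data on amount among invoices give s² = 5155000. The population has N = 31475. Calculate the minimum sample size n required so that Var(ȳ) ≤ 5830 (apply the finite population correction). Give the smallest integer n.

861

Without fpc, n₀ = s²/D = 5155000/5830 = 884.2196.
With fpc, (1 − n/N)·s²/n ≤ D requires n ≥ n₀/(1 + n₀/N) = 884.2196/(1 + 884.2196/31475) = 860.0582.
Rounding up, n = 861.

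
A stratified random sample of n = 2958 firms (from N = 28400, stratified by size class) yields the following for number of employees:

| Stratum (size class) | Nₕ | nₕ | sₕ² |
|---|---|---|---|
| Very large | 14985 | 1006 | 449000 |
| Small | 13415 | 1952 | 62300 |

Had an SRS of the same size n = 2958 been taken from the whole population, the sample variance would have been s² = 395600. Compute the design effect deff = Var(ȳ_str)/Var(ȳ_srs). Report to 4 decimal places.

1.0183

Var(ȳ_str) = Σ Wₕ²(1−fₕ)sₕ²/nₕ with Wₕ = Nₕ/28400:
  Very large: (14985/28400)²·(1−1006/14985)·449000/1006 = 115.91631
  Small: (13415/28400)²·(1−1952/13415)·62300/1952 = 6.0849992
  → Var(ȳ_str) = 122.00131.
Var(ȳ_srs) = (1 − 2958/28400)·395600/2958 = 119.80944.
deff = 122.00131 / 119.80944 = 1.0183.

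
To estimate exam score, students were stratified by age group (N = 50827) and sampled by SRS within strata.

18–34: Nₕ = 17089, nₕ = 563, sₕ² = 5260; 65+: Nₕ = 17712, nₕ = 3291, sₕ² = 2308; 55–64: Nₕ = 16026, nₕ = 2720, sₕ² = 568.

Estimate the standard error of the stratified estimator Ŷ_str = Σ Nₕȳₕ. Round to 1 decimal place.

Var(Ŷ_str) = Σₕ Nₕ²(1 − fₕ)sₕ²/nₕ.
18–34: 17089²·(1 − 563/17089)·5260/563 = 2.6385282 × 10^9.
65+: 17712²·(1 − 3291/17712)·2308/3291 = 1.7913106 × 10^8.
55–64: 16026²·(1 − 2720/16026)·568/2720 = 4.4529938 × 10^7.
Sum = 2.8621892 × 10^9.
SE = √(2.8621892 × 10^9) = 53499.4.

53499.4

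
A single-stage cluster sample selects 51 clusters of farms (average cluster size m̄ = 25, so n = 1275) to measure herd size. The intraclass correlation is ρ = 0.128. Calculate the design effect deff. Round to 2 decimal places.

deff = 1 + (25 − 1)·0.128 = 1 + 3.072 = 4.072.

4.07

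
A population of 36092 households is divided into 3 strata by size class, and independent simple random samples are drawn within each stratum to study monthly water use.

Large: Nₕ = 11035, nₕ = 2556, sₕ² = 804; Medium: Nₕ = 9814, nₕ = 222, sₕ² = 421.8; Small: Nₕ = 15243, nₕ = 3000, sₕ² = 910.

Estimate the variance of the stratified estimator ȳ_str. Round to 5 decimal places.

0.20336

Var(ȳ_str) = Σₕ Wₕ²(1 − fₕ)sₕ²/nₕ with Wₕ = Nₕ/N, N = 36092.
Large: Wₕ = 0.30574643; term = 0.30574643²·(1 − 0.23162664)·804/2556 = 0.022593852.
Medium: Wₕ = 0.27191621; term = 0.27191621²·(1 − 0.02262075)·421.8/222 = 0.13730518.
Small: Wₕ = 0.42233736; term = 0.42233736²·(1 − 0.19681165)·910/3000 = 0.04345668.
Sum = 0.20335571.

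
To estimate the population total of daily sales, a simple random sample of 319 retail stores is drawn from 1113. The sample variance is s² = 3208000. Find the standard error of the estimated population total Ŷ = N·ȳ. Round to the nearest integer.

94271

Var(Ŷ) = N²·Var(ȳ) = N²·(1 − n/N)·s²/n.
f = 319/1113 = 0.28661276; Var(ȳ) = 0.71338724·3208000/319 = 7174.1262.
Var(Ŷ) = 1113² · 7174.1262 = 8.8870851 × 10^9.
SE(Ŷ) = √(8.8870851 × 10^9) = 94271.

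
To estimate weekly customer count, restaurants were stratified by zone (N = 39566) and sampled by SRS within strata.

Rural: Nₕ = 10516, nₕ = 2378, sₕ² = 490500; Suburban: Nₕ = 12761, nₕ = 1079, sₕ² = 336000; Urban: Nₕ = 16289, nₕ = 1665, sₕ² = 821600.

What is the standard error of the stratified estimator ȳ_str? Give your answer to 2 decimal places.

10.77

Var(ȳ_str) = Σₕ Wₕ²(1 − fₕ)sₕ²/nₕ with Wₕ = Nₕ/N, N = 39566.
Rural: Wₕ = 0.26578375; term = 0.26578375²·(1 − 0.22613161)·490500/2378 = 11.275898.
Suburban: Wₕ = 0.32252439; term = 0.32252439²·(1 − 0.08455450)·336000/1079 = 29.653465.
Urban: Wₕ = 0.41169186; term = 0.41169186²·(1 − 0.10221622)·821600/1665 = 75.086611.
Sum = 116.01597.
SE = √(116.01597) = 10.77.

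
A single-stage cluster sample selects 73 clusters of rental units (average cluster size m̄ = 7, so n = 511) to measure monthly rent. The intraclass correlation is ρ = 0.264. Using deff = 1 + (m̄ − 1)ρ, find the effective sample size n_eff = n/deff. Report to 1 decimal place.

197.8

deff = 1 + (7 − 1)·0.264 = 1 + 1.584 = 2.584.
n_eff = 511 / 2.584 = 197.8.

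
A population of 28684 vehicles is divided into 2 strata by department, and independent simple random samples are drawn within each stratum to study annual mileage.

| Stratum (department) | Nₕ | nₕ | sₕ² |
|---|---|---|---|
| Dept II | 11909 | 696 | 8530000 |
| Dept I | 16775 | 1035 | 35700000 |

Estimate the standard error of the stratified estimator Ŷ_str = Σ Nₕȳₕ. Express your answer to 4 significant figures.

Var(Ŷ_str) = Σₕ Nₕ²(1 − fₕ)sₕ²/nₕ.
Dept II: 11909²·(1 − 696/11909)·8530000/696 = 1.6365788 × 10^12.
Dept I: 16775²·(1 − 1035/16775)·35700000/1035 = 9.1074149 × 10^12.
Sum = 1.0743994 × 10^13.
SE = √(1.0743994 × 10^13) = 3.278 × 10^6.

3.278 × 10^6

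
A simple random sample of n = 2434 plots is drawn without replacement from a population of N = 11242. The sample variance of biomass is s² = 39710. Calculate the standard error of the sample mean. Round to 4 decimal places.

3.5753

Under SRS without replacement, Var(ȳ) = (1 − f)·s²/n with f = n/N = 2434/11242 = 0.21650952.
Var(ȳ) = (1 − 0.21650952)·39710/2434 = 0.78349048·16.314708 = 12.782419.
SE(ȳ) = √(12.782419) = 3.5753.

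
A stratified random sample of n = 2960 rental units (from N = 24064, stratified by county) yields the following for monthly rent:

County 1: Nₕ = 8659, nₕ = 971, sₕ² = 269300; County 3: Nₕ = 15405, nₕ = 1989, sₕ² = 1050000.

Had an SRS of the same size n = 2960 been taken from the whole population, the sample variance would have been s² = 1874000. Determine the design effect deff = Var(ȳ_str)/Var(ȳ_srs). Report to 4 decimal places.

Var(ȳ_str) = Σ Wₕ²(1−fₕ)sₕ²/nₕ with Wₕ = Nₕ/24064:
  County 1: (8659/24064)²·(1−971/8659)·269300/971 = 31.883251
  County 3: (15405/24064)²·(1−1989/15405)·1050000/1989 = 188.40986
  → Var(ȳ_str) = 220.29311.
Var(ȳ_srs) = (1 − 2960/24064)·1874000/2960 = 555.23244.
deff = 220.29311 / 555.23244 = 0.3968.

0.3968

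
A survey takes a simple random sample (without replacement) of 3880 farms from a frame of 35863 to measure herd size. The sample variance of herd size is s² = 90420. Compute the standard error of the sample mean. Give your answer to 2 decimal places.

Under SRS without replacement, Var(ȳ) = (1 − f)·s²/n with f = n/N = 3880/35863 = 0.10818950.
Var(ȳ) = (1 − 0.10818950)·90420/3880 = 0.89181050·23.304124 = 20.782862.
SE(ȳ) = √(20.782862) = 4.56.

4.56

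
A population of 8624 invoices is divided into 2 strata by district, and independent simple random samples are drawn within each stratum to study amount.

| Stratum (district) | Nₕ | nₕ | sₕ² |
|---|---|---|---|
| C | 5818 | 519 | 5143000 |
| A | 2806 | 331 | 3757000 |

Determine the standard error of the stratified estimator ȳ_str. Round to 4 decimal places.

Var(ȳ_str) = Σₕ Wₕ²(1 − fₕ)sₕ²/nₕ with Wₕ = Nₕ/N, N = 8624.
C: Wₕ = 0.67462894; term = 0.67462894²·(1 − 0.08920591)·5143000/519 = 4107.7056.
A: Wₕ = 0.32537106; term = 0.32537106²·(1 − 0.11796151)·3757000/331 = 1059.8846.
Sum = 5167.5902.
SE = √(5167.5902) = 71.8860.

71.8860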